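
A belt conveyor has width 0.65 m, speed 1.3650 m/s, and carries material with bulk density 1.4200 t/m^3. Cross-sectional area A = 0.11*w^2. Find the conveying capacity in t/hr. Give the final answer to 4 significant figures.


A = 0.11 * 0.65^2 = 0.046475 m^2
C = 0.046475 * 1.3650 * 1.4200 * 3600
C = 324.3 t/hr


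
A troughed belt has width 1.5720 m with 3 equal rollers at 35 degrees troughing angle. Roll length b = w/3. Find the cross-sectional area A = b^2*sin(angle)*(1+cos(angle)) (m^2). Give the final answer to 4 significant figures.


b = 1.5720/3 = 0.524 m
A = 0.524^2 * sin(35 deg) * (1 + cos(35 deg))
A = 0.2865 m^2


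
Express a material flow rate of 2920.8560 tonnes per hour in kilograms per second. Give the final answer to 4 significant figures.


m_dot = 2920.8560 * 1000 / 3600
m_dot = 811.3 kg/s


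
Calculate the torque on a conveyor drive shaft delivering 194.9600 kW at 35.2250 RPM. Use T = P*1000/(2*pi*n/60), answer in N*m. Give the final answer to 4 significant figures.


omega = 2*pi*35.2250/60 = 3.68875 rad/s
T = 194.9600*1000 / 3.68875
T = 52850 N*m


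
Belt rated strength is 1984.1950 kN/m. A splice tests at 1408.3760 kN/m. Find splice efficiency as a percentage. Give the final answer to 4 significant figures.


Eff = 1408.3760 / 1984.1950 * 100
Eff = 70.98 %


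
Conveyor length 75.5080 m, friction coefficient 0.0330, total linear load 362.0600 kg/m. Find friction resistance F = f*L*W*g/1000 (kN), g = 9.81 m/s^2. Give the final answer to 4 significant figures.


F = 0.0330 * 75.5080 * 362.0600 * 9.81 / 1000
F = 8.850 kN


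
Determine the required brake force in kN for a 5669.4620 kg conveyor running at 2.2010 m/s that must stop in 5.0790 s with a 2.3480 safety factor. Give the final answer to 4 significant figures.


F = 5669.4620 * 2.2010 / 5.0790 * 2.3480 / 1000
F = 5.769 kN


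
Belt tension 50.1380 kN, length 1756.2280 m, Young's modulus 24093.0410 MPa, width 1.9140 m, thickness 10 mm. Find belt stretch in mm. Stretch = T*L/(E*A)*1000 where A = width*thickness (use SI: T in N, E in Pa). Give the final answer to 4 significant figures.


A = 1.9140 * 0.01 = 0.01914 m^2
Stretch = 50.1380*1000 * 1756.2280 / (24093.0410e6 * 0.01914) * 1000
Stretch = 190.9 mm


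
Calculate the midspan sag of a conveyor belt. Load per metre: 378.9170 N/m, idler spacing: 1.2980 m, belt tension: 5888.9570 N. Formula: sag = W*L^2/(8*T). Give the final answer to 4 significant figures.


sag = 378.9170 * 1.2980^2 / (8 * 5888.9570)
sag = 0.01355 m


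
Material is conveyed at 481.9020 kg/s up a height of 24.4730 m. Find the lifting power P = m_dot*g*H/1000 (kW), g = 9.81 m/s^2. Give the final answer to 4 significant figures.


P = 481.9020 * 9.81 * 24.4730 / 1000
P = 115.7 kW


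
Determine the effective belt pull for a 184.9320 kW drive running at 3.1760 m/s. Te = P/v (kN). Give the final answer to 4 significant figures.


Te = P / v = 184.9320 / 3.1760
Te = 58.23 kN


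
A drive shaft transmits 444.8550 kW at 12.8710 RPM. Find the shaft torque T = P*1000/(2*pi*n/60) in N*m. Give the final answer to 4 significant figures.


omega = 2*pi*12.8710/60 = 1.34785 rad/s
T = 444.8550*1000 / 1.34785
T = 330000 N*m


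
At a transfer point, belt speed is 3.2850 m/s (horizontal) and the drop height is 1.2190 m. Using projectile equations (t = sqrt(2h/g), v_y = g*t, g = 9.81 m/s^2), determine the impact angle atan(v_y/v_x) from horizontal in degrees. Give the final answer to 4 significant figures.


t = sqrt(2*1.2190/9.81) = 0.49852 s
v_y = 9.81 * 0.49852 = 4.89048 m/s
angle = atan(4.89048 / 3.2850) = 56.11 deg


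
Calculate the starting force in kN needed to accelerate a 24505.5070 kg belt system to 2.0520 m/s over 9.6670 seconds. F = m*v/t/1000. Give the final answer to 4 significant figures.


F = 24505.5070 * 2.0520 / 9.6670 / 1000
F = 5.202 kN


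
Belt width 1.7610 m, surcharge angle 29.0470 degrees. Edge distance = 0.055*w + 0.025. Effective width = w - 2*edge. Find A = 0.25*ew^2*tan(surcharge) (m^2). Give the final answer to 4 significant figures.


edge = 0.055*1.7610 + 0.025 = 0.121855 m
ew = 1.7610 - 2*0.121855 = 1.51729 m
A = 0.25 * 1.51729^2 * tan(29.0470 deg)
A = 0.3196 m^2


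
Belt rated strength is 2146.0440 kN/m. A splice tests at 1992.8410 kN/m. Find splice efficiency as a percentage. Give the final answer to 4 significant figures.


Eff = 1992.8410 / 2146.0440 * 100
Eff = 92.86 %


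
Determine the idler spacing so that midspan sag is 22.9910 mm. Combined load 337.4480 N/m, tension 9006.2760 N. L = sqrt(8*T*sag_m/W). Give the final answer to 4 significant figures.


sag = 22.9910/1000 = 0.022991 m
L = sqrt(8 * 9006.2760 * 0.022991 / 337.4480)
L = 2.216 m


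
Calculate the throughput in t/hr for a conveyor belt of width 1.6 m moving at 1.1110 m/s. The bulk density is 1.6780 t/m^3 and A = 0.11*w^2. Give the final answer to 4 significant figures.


A = 0.11 * 1.6^2 = 0.2816 m^2
C = 0.2816 * 1.1110 * 1.6780 * 3600
C = 1890 t/hr


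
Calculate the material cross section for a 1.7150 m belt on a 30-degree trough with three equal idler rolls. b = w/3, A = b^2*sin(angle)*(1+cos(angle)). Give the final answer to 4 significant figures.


b = 1.7150/3 = 0.571667 m
A = 0.571667^2 * sin(30 deg) * (1 + cos(30 deg))
A = 0.3049 m^2


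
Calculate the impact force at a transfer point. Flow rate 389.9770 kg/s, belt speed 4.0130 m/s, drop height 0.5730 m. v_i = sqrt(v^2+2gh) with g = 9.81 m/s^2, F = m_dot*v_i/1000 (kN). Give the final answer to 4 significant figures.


v_i = sqrt(4.0130^2 + 2*9.81*0.5730) = 5.22938 m/s
F = 389.9770 * 5.22938 / 1000
F = 2.039 kN


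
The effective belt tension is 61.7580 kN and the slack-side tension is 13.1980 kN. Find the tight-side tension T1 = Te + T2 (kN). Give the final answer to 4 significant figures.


T1 = Te + T2 = 61.7580 + 13.1980
T1 = 74.96 kN


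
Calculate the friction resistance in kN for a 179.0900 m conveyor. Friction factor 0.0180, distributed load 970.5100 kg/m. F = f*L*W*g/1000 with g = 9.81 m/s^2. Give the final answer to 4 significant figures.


F = 0.0180 * 179.0900 * 970.5100 * 9.81 / 1000
F = 30.69 kN


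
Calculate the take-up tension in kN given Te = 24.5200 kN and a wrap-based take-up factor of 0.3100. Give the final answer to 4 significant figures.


T_tu = 24.5200 * 0.3100
T_tu = 7.601 kN


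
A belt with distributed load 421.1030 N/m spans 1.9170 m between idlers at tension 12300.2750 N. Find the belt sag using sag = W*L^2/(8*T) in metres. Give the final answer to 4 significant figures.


sag = 421.1030 * 1.9170^2 / (8 * 12300.2750)
sag = 0.01573 m


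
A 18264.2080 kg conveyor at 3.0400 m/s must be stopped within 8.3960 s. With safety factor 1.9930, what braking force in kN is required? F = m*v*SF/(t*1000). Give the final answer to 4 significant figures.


F = 18264.2080 * 3.0400 / 8.3960 * 1.9930 / 1000
F = 13.18 kN


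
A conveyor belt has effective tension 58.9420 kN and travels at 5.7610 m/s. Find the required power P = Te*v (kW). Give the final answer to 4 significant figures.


P = Te * v = 58.9420 * 5.7610
P = 339.6 kW


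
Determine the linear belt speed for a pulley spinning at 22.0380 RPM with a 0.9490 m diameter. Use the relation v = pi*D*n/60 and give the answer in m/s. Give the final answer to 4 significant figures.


v = pi * 0.9490 * 22.0380 / 60
v = 1.095 m/s


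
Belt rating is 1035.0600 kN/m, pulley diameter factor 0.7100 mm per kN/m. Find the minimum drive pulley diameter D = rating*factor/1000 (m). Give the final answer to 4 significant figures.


D = 1035.0600 * 0.7100 / 1000
D = 0.7349 m


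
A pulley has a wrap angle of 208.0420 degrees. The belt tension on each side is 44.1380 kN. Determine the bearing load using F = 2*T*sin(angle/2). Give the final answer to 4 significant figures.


F = 2 * 44.1380 * sin(208.0420/2 deg)
F = 85.65 kN


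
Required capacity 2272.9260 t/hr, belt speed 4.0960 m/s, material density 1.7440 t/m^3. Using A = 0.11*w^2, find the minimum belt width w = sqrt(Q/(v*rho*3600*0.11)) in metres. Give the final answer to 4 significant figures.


A_req = 2272.9260 / (4.0960 * 1.7440 * 3600) = 0.0883846 m^2
w = sqrt(0.0883846 / 0.11)
w = 0.8964 m


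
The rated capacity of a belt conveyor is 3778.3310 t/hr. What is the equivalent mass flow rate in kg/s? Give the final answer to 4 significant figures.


m_dot = 3778.3310 * 1000 / 3600
m_dot = 1050 kg/s


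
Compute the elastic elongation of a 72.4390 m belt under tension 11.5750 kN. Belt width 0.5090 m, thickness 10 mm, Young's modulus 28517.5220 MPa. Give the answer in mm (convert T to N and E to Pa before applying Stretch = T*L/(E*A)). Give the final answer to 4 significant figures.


A = 0.5090 * 0.01 = 0.00509 m^2
Stretch = 11.5750*1000 * 72.4390 / (28517.5220e6 * 0.00509) * 1000
Stretch = 5.776 mm


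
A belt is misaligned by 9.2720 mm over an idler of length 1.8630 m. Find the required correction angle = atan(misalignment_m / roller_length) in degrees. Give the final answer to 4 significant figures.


misalign_m = 9.2720 / 1000 = 0.009272 m
angle = atan(0.009272 / 1.8630)
angle = 0.2852 deg


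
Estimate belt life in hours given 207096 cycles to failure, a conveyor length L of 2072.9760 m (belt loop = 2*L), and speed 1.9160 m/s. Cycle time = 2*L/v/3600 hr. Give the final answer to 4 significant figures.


cycle_time = 2 * 2072.9760 / 1.9160 / 3600 = 0.601072 hr
life = 207096 * 0.601072 = 124500 hours


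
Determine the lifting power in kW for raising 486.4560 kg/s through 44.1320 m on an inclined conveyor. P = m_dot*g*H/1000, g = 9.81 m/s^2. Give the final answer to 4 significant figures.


P = 486.4560 * 9.81 * 44.1320 / 1000
P = 210.6 kW


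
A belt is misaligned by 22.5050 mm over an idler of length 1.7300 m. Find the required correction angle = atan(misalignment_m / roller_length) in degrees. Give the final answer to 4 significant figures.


misalign_m = 22.5050 / 1000 = 0.022505 m
angle = atan(0.022505 / 1.7300)
angle = 0.7453 deg


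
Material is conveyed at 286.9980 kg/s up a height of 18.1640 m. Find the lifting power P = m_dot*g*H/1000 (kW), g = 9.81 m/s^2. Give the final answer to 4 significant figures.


P = 286.9980 * 9.81 * 18.1640 / 1000
P = 51.14 kW


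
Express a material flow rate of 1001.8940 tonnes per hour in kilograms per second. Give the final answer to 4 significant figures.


m_dot = 1001.8940 * 1000 / 3600
m_dot = 278.3 kg/s


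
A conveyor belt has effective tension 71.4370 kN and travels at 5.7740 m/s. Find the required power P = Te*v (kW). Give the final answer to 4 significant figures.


P = Te * v = 71.4370 * 5.7740
P = 412.5 kW


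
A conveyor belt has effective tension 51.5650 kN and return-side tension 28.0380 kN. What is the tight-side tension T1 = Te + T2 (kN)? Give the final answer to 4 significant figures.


T1 = Te + T2 = 51.5650 + 28.0380
T1 = 79.60 kN


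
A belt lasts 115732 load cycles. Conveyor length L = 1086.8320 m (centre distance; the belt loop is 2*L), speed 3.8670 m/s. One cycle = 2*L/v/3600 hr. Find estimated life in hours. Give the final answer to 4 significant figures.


cycle_time = 2 * 1086.8320 / 3.8670 / 3600 = 0.156141 hr
life = 115732 * 0.156141 = 18070 hours


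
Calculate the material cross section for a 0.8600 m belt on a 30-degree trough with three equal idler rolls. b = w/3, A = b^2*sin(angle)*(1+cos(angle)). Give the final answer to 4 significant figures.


b = 0.8600/3 = 0.286667 m
A = 0.286667^2 * sin(30 deg) * (1 + cos(30 deg))
A = 0.07667 m^2


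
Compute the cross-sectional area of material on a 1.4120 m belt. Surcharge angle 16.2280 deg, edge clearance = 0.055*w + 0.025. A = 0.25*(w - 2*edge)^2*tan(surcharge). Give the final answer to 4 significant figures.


edge = 0.055*1.4120 + 0.025 = 0.10266 m
ew = 1.4120 - 2*0.10266 = 1.20668 m
A = 0.25 * 1.20668^2 * tan(16.2280 deg)
A = 0.1060 m^2


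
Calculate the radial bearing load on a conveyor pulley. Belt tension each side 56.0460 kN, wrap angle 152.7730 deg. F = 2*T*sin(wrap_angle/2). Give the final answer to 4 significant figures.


F = 2 * 56.0460 * sin(152.7730/2 deg)
F = 108.9 kN


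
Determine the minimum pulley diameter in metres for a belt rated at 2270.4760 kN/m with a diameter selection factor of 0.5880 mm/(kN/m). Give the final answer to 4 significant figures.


D = 2270.4760 * 0.5880 / 1000
D = 1.335 m


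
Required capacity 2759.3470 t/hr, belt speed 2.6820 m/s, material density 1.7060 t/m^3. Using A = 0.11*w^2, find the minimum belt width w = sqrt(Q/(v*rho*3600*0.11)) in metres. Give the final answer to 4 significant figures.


A_req = 2759.3470 / (2.6820 * 1.7060 * 3600) = 0.16752 m^2
w = sqrt(0.16752 / 0.11)
w = 1.234 m


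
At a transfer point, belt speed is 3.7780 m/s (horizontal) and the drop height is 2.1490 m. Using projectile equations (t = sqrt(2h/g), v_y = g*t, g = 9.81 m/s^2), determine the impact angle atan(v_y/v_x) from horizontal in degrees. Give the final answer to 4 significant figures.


t = sqrt(2*2.1490/9.81) = 0.66191 s
v_y = 9.81 * 0.66191 = 6.49334 m/s
angle = atan(6.49334 / 3.7780) = 59.81 deg


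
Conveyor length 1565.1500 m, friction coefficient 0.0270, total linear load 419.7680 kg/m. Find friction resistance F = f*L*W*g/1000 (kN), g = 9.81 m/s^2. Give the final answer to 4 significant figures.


F = 0.0270 * 1565.1500 * 419.7680 * 9.81 / 1000
F = 174.0 kN


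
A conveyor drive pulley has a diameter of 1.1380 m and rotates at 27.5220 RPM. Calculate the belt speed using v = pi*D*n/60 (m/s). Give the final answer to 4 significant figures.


v = pi * 1.1380 * 27.5220 / 60
v = 1.640 m/s


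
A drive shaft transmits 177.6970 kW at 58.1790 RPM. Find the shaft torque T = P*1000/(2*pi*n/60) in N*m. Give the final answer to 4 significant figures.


omega = 2*pi*58.1790/60 = 6.09249 rad/s
T = 177.6970*1000 / 6.09249
T = 29170 N*m


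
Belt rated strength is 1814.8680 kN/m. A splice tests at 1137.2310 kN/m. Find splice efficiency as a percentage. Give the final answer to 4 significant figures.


Eff = 1137.2310 / 1814.8680 * 100
Eff = 62.66 %


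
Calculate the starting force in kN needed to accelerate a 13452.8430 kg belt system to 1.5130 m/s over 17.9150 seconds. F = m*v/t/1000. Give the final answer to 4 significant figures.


F = 13452.8430 * 1.5130 / 17.9150 / 1000
F = 1.136 kN


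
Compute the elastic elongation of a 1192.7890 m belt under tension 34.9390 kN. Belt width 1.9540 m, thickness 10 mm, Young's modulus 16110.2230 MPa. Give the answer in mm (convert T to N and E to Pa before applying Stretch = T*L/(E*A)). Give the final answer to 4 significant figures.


A = 1.9540 * 0.01 = 0.01954 m^2
Stretch = 34.9390*1000 * 1192.7890 / (16110.2230e6 * 0.01954) * 1000
Stretch = 132.4 mm


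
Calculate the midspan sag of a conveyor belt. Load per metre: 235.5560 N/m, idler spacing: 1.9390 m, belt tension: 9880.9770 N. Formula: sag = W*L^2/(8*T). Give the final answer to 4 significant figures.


sag = 235.5560 * 1.9390^2 / (8 * 9880.9770)
sag = 0.01120 m


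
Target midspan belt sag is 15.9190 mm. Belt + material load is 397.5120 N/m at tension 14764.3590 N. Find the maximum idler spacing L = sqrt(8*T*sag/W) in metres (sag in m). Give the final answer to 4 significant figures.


sag = 15.9190/1000 = 0.015919 m
L = sqrt(8 * 14764.3590 * 0.015919 / 397.5120)
L = 2.175 m


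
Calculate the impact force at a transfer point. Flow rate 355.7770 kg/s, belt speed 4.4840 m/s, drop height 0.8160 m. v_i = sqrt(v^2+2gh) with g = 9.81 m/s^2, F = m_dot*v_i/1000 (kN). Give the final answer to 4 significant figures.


v_i = sqrt(4.4840^2 + 2*9.81*0.8160) = 6.00967 m/s
F = 355.7770 * 6.00967 / 1000
F = 2.138 kN


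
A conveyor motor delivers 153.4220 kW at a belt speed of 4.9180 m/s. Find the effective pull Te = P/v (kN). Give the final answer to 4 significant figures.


Te = P / v = 153.4220 / 4.9180
Te = 31.20 kN


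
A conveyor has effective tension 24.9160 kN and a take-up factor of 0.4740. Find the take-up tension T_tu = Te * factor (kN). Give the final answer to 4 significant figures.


T_tu = 24.9160 * 0.4740
T_tu = 11.81 kN


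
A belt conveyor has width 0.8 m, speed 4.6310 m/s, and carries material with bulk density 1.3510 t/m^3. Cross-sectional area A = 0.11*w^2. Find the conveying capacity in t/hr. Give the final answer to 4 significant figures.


A = 0.11 * 0.8^2 = 0.0704 m^2
C = 0.0704 * 4.6310 * 1.3510 * 3600
C = 1586 t/hr


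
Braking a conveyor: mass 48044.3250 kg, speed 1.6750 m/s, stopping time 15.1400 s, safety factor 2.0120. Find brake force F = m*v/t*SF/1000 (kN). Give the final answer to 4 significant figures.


F = 48044.3250 * 1.6750 / 15.1400 * 2.0120 / 1000
F = 10.69 kN


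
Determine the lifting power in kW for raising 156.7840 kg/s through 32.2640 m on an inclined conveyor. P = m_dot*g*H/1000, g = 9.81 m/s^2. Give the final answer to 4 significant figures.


P = 156.7840 * 9.81 * 32.2640 / 1000
P = 49.62 kW


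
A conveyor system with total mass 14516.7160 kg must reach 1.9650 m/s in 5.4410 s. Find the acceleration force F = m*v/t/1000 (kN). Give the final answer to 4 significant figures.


F = 14516.7160 * 1.9650 / 5.4410 / 1000
F = 5.243 kN


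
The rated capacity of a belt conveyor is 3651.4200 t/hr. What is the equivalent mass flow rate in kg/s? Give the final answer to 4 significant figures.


m_dot = 3651.4200 * 1000 / 3600
m_dot = 1014 kg/s


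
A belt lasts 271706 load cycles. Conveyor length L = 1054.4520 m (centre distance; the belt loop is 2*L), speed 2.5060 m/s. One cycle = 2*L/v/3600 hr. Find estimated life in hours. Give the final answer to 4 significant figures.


cycle_time = 2 * 1054.4520 / 2.5060 / 3600 = 0.233762 hr
life = 271706 * 0.233762 = 63510 hours


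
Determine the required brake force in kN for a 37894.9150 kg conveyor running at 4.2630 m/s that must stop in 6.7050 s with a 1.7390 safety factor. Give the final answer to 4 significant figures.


F = 37894.9150 * 4.2630 / 6.7050 * 1.7390 / 1000
F = 41.90 kN


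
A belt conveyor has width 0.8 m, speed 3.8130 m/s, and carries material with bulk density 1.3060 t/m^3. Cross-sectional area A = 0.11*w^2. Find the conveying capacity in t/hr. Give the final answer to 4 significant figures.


A = 0.11 * 0.8^2 = 0.0704 m^2
C = 0.0704 * 3.8130 * 1.3060 * 3600
C = 1262 t/hr


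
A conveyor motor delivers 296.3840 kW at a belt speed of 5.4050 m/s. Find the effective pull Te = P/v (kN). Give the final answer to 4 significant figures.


Te = P / v = 296.3840 / 5.4050
Te = 54.84 kN


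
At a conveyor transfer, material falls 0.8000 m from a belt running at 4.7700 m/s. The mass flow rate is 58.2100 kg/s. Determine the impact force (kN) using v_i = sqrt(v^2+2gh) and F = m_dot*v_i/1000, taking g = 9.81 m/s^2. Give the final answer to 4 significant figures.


v_i = sqrt(4.7700^2 + 2*9.81*0.8000) = 6.20072 m/s
F = 58.2100 * 6.20072 / 1000
F = 0.3609 kN


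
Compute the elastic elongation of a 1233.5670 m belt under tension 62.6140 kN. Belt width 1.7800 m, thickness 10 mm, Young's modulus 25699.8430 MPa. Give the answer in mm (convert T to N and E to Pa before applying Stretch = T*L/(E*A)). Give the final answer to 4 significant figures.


A = 1.7800 * 0.01 = 0.01780 m^2
Stretch = 62.6140*1000 * 1233.5670 / (25699.8430e6 * 0.01780) * 1000
Stretch = 168.8 mm


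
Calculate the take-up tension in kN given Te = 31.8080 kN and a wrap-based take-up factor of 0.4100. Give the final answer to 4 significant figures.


T_tu = 31.8080 * 0.4100
T_tu = 13.04 kN


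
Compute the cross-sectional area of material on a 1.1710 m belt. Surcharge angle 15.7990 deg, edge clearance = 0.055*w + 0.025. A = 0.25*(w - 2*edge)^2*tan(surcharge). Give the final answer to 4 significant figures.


edge = 0.055*1.1710 + 0.025 = 0.089405 m
ew = 1.1710 - 2*0.089405 = 0.99219 m
A = 0.25 * 0.99219^2 * tan(15.7990 deg)
A = 0.06964 m^2


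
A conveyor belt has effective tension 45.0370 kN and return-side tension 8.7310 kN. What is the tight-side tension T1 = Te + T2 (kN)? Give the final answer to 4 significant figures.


T1 = Te + T2 = 45.0370 + 8.7310
T1 = 53.77 kN


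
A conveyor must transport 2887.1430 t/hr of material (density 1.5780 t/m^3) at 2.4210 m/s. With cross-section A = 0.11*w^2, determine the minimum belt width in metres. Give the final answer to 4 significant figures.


A_req = 2887.1430 / (2.4210 * 1.5780 * 3600) = 0.209925 m^2
w = sqrt(0.209925 / 0.11)
w = 1.381 m


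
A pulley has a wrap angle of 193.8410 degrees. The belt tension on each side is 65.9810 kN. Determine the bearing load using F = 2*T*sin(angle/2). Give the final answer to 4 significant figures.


F = 2 * 65.9810 * sin(193.8410/2 deg)
F = 131.0 kN


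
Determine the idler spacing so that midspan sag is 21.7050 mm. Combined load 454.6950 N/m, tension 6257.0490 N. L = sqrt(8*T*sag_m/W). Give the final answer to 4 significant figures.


sag = 21.7050/1000 = 0.021705 m
L = sqrt(8 * 6257.0490 * 0.021705 / 454.6950)
L = 1.546 m


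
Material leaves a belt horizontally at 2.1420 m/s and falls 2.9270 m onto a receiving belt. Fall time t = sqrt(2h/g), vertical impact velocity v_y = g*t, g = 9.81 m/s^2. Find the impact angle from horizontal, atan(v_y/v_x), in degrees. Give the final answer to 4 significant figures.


t = sqrt(2*2.9270/9.81) = 0.772488 s
v_y = 9.81 * 0.772488 = 7.57811 m/s
angle = atan(7.57811 / 2.1420) = 74.22 deg


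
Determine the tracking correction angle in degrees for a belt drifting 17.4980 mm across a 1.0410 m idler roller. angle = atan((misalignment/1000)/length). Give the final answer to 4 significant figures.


misalign_m = 17.4980 / 1000 = 0.017498 m
angle = atan(0.017498 / 1.0410)
angle = 0.9630 deg


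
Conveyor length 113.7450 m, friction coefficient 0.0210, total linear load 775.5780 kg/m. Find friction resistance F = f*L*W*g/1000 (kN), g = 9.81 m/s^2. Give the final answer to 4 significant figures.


F = 0.0210 * 113.7450 * 775.5780 * 9.81 / 1000
F = 18.17 kN


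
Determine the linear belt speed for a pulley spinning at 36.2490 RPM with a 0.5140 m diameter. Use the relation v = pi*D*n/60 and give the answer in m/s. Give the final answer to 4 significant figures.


v = pi * 0.5140 * 36.2490 / 60
v = 0.9756 m/s


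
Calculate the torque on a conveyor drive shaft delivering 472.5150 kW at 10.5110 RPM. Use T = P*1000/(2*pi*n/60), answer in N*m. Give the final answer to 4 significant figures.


omega = 2*pi*10.5110/60 = 1.10071 rad/s
T = 472.5150*1000 / 1.10071
T = 429300 N*m


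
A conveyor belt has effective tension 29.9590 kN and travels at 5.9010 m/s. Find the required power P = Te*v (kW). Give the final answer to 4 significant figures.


P = Te * v = 29.9590 * 5.9010
P = 176.8 kW


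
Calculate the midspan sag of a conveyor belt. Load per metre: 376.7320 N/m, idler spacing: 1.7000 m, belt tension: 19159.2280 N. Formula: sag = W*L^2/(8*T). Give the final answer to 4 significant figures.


sag = 376.7320 * 1.7000^2 / (8 * 19159.2280)
sag = 0.007103 m


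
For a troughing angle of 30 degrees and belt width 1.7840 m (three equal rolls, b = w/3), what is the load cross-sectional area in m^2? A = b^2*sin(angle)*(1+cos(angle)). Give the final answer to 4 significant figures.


b = 1.7840/3 = 0.594667 m
A = 0.594667^2 * sin(30 deg) * (1 + cos(30 deg))
A = 0.3299 m^2


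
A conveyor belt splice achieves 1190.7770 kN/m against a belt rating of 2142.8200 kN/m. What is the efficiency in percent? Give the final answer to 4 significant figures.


Eff = 1190.7770 / 2142.8200 * 100
Eff = 55.57 %


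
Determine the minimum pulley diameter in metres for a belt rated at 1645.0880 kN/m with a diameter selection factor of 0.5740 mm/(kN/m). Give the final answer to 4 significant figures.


D = 1645.0880 * 0.5740 / 1000
D = 0.9443 m


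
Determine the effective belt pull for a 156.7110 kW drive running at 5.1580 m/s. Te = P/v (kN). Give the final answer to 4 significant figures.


Te = P / v = 156.7110 / 5.1580
Te = 30.38 kN


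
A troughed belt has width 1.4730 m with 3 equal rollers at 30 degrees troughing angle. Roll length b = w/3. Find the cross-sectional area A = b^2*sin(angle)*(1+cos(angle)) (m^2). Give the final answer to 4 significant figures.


b = 1.4730/3 = 0.491 m
A = 0.491^2 * sin(30 deg) * (1 + cos(30 deg))
A = 0.2249 m^2


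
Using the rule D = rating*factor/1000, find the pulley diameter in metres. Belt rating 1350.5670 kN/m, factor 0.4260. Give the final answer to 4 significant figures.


D = 1350.5670 * 0.4260 / 1000
D = 0.5753 m


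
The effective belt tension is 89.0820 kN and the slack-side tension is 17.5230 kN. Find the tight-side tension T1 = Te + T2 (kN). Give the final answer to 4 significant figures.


T1 = Te + T2 = 89.0820 + 17.5230
T1 = 106.6 kN


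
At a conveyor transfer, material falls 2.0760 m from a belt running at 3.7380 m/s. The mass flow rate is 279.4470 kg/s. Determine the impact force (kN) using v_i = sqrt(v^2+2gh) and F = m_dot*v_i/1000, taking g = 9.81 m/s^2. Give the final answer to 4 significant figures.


v_i = sqrt(3.7380^2 + 2*9.81*2.0760) = 7.3962 m/s
F = 279.4470 * 7.3962 / 1000
F = 2.067 kN


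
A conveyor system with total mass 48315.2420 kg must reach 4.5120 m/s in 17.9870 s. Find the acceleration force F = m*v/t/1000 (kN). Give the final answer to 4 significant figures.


F = 48315.2420 * 4.5120 / 17.9870 / 1000
F = 12.12 kN


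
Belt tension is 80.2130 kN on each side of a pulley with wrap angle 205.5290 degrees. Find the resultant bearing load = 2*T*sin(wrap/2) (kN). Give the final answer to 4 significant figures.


F = 2 * 80.2130 * sin(205.5290/2 deg)
F = 156.5 kN


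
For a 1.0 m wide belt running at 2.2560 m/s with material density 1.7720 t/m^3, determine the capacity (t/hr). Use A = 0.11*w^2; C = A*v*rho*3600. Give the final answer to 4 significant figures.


A = 0.11 * 1.0^2 = 0.11 m^2
C = 0.11 * 2.2560 * 1.7720 * 3600
C = 1583 t/hr


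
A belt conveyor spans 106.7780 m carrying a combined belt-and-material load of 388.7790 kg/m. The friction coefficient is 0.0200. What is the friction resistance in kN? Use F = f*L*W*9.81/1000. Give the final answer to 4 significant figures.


F = 0.0200 * 106.7780 * 388.7790 * 9.81 / 1000
F = 8.145 kN


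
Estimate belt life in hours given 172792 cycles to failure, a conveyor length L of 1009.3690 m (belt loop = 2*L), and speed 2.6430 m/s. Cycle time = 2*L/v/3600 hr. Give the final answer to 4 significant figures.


cycle_time = 2 * 1009.3690 / 2.6430 / 3600 = 0.212168 hr
life = 172792 * 0.212168 = 36660 hours


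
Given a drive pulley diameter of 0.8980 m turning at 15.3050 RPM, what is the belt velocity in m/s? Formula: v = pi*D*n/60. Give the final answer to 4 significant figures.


v = pi * 0.8980 * 15.3050 / 60
v = 0.7196 m/s


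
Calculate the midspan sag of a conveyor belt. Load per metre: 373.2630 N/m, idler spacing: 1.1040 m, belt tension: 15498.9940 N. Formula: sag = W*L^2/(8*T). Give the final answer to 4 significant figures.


sag = 373.2630 * 1.1040^2 / (8 * 15498.9940)
sag = 0.003669 m


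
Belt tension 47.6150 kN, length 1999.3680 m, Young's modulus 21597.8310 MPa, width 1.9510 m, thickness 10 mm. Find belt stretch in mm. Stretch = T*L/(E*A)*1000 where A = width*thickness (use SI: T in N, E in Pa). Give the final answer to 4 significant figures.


A = 1.9510 * 0.01 = 0.01951 m^2
Stretch = 47.6150*1000 * 1999.3680 / (21597.8310e6 * 0.01951) * 1000
Stretch = 225.9 mm


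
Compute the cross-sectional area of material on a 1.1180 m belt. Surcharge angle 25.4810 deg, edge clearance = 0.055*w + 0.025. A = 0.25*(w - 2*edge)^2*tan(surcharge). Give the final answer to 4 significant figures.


edge = 0.055*1.1180 + 0.025 = 0.08649 m
ew = 1.1180 - 2*0.08649 = 0.94502 m
A = 0.25 * 0.94502^2 * tan(25.4810 deg)
A = 0.1064 m^2


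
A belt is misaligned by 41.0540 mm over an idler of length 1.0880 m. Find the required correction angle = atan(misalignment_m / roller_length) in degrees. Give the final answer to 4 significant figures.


misalign_m = 41.0540 / 1000 = 0.041054 m
angle = atan(0.041054 / 1.0880)
angle = 2.161 deg


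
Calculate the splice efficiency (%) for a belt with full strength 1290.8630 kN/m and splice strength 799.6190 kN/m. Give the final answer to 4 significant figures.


Eff = 799.6190 / 1290.8630 * 100
Eff = 61.94 %


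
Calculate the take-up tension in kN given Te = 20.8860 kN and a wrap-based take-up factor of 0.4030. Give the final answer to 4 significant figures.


T_tu = 20.8860 * 0.4030
T_tu = 8.417 kN


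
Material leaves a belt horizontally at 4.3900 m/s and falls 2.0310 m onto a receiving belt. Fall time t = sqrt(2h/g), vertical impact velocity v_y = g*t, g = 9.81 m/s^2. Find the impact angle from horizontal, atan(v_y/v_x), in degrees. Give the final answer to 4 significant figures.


t = sqrt(2*2.0310/9.81) = 0.643481 s
v_y = 9.81 * 0.643481 = 6.31255 m/s
angle = atan(6.31255 / 4.3900) = 55.18 deg


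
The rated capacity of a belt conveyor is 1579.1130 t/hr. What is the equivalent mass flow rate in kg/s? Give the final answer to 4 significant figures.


m_dot = 1579.1130 * 1000 / 3600
m_dot = 438.6 kg/s


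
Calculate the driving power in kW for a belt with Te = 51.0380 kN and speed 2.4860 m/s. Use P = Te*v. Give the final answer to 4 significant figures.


P = Te * v = 51.0380 * 2.4860
P = 126.9 kW


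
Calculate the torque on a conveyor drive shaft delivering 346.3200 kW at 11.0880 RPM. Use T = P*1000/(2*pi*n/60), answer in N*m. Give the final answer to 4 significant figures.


omega = 2*pi*11.0880/60 = 1.16113 rad/s
T = 346.3200*1000 / 1.16113
T = 298300 N*m


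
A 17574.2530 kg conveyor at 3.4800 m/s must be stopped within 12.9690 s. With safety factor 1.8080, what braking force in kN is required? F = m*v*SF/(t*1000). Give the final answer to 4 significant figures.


F = 17574.2530 * 3.4800 / 12.9690 * 1.8080 / 1000
F = 8.526 kN


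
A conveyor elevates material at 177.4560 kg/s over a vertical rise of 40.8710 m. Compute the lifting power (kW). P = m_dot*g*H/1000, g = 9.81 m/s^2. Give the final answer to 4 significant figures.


P = 177.4560 * 9.81 * 40.8710 / 1000
P = 71.15 kW


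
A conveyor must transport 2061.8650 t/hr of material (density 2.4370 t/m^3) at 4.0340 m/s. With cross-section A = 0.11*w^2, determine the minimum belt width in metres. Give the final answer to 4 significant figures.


A_req = 2061.8650 / (4.0340 * 2.4370 * 3600) = 0.0582594 m^2
w = sqrt(0.0582594 / 0.11)
w = 0.7278 m


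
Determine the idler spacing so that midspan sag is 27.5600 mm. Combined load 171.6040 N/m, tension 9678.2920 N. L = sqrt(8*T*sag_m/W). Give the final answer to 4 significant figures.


sag = 27.5600/1000 = 0.027560 m
L = sqrt(8 * 9678.2920 * 0.027560 / 171.6040)
L = 3.526 m


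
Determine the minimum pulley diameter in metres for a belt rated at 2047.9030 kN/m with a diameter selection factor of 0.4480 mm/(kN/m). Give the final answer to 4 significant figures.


D = 2047.9030 * 0.4480 / 1000
D = 0.9175 m


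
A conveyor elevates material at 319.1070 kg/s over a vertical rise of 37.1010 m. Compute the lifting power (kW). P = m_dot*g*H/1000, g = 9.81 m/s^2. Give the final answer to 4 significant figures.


P = 319.1070 * 9.81 * 37.1010 / 1000
P = 116.1 kW


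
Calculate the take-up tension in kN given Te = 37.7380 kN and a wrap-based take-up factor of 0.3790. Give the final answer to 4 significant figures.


T_tu = 37.7380 * 0.3790
T_tu = 14.30 kN


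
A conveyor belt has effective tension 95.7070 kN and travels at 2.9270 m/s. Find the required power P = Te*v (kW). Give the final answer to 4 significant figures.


P = Te * v = 95.7070 * 2.9270
P = 280.1 kW


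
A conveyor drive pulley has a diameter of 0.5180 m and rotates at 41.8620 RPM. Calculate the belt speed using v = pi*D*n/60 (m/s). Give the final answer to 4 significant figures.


v = pi * 0.5180 * 41.8620 / 60
v = 1.135 m/s


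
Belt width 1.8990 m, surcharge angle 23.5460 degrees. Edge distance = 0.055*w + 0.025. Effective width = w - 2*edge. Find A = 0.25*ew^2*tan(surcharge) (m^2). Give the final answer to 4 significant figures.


edge = 0.055*1.8990 + 0.025 = 0.129445 m
ew = 1.8990 - 2*0.129445 = 1.64011 m
A = 0.25 * 1.64011^2 * tan(23.5460 deg)
A = 0.2930 m^2


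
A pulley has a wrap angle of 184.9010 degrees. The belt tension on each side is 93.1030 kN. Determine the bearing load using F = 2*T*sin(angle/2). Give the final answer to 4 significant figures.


F = 2 * 93.1030 * sin(184.9010/2 deg)
F = 186.0 kN


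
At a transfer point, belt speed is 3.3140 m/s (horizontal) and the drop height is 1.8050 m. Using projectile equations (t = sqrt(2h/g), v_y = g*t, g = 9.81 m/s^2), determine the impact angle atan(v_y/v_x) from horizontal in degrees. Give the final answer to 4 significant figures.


t = sqrt(2*1.8050/9.81) = 0.606623 s
v_y = 9.81 * 0.606623 = 5.95097 m/s
angle = atan(5.95097 / 3.3140) = 60.89 deg


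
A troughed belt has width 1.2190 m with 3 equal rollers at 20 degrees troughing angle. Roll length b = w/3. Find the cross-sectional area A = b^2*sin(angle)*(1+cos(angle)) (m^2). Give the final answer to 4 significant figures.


b = 1.2190/3 = 0.406333 m
A = 0.406333^2 * sin(20 deg) * (1 + cos(20 deg))
A = 0.1095 m^2


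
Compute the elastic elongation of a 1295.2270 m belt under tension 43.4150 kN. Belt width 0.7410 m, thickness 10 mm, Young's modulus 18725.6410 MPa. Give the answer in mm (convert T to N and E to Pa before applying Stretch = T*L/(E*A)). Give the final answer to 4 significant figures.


A = 0.7410 * 0.01 = 0.00741 m^2
Stretch = 43.4150*1000 * 1295.2270 / (18725.6410e6 * 0.00741) * 1000
Stretch = 405.3 mm


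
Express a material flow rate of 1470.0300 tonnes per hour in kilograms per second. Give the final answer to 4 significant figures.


m_dot = 1470.0300 * 1000 / 3600
m_dot = 408.3 kg/s


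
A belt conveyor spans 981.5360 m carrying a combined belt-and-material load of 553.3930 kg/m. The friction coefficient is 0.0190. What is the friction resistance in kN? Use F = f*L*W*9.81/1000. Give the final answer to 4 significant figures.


F = 0.0190 * 981.5360 * 553.3930 * 9.81 / 1000
F = 101.2 kN


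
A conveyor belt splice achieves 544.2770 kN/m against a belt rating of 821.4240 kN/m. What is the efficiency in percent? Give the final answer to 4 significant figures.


Eff = 544.2770 / 821.4240 * 100
Eff = 66.26 %


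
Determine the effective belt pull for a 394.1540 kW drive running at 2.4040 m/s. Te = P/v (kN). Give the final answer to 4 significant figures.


Te = P / v = 394.1540 / 2.4040
Te = 164.0 kN


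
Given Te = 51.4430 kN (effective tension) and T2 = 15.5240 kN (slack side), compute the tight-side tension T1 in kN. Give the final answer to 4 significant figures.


T1 = Te + T2 = 51.4430 + 15.5240
T1 = 66.97 kN


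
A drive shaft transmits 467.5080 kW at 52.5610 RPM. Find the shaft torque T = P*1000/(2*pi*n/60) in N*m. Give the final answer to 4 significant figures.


omega = 2*pi*52.5610/60 = 5.50418 rad/s
T = 467.5080*1000 / 5.50418
T = 84940 N*m


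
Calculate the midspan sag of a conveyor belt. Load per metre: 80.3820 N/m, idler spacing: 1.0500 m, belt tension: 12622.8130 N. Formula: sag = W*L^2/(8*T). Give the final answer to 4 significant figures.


sag = 80.3820 * 1.0500^2 / (8 * 12622.8130)
sag = 0.0008776 m


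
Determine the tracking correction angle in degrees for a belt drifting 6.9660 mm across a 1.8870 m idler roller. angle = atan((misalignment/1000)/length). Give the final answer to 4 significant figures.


misalign_m = 6.9660 / 1000 = 0.006966 m
angle = atan(0.006966 / 1.8870)
angle = 0.2115 deg


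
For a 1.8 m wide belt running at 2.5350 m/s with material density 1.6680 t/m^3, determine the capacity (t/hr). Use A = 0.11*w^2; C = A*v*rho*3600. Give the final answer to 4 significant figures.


A = 0.11 * 1.8^2 = 0.3564 m^2
C = 0.3564 * 2.5350 * 1.6680 * 3600
C = 5425 t/hr


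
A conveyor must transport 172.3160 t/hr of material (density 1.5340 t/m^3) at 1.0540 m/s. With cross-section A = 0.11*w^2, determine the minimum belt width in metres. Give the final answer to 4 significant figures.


A_req = 172.3160 / (1.0540 * 1.5340 * 3600) = 0.0296045 m^2
w = sqrt(0.0296045 / 0.11)
w = 0.5188 m


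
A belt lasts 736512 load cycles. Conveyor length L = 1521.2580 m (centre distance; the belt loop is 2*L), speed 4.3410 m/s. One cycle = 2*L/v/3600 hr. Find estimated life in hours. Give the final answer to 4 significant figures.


cycle_time = 2 * 1521.2580 / 4.3410 / 3600 = 0.194689 hr
life = 736512 * 0.194689 = 143400 hours


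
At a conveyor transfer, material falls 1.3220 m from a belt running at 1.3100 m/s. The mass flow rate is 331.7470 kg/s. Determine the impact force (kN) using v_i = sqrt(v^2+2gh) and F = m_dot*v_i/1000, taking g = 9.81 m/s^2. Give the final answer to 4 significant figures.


v_i = sqrt(1.3100^2 + 2*9.81*1.3220) = 5.25868 m/s
F = 331.7470 * 5.25868 / 1000
F = 1.745 kN


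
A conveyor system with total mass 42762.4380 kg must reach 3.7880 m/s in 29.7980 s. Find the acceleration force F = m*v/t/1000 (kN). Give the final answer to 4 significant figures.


F = 42762.4380 * 3.7880 / 29.7980 / 1000
F = 5.436 kN


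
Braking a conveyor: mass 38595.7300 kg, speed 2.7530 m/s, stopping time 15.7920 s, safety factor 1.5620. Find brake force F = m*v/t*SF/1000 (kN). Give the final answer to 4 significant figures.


F = 38595.7300 * 2.7530 / 15.7920 * 1.5620 / 1000
F = 10.51 kN


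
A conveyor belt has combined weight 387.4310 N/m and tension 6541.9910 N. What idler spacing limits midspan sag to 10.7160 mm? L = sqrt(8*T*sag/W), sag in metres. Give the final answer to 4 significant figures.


sag = 10.7160/1000 = 0.010716 m
L = sqrt(8 * 6541.9910 * 0.010716 / 387.4310)
L = 1.203 m


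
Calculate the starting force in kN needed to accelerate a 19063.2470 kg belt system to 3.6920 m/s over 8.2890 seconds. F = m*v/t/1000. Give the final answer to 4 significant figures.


F = 19063.2470 * 3.6920 / 8.2890 / 1000
F = 8.491 kN


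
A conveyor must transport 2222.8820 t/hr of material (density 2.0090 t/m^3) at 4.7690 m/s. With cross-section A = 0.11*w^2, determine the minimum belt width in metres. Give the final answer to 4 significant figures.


A_req = 2222.8820 / (4.7690 * 2.0090 * 3600) = 0.0644476 m^2
w = sqrt(0.0644476 / 0.11)
w = 0.7654 m


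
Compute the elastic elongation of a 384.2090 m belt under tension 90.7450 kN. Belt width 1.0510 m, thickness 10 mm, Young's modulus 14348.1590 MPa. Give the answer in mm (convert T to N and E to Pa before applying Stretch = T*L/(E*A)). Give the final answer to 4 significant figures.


A = 1.0510 * 0.01 = 0.01051 m^2
Stretch = 90.7450*1000 * 384.2090 / (14348.1590e6 * 0.01051) * 1000
Stretch = 231.2 mm


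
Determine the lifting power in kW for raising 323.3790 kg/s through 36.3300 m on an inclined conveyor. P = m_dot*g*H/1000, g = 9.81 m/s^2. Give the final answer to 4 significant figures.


P = 323.3790 * 9.81 * 36.3300 / 1000
P = 115.3 kW


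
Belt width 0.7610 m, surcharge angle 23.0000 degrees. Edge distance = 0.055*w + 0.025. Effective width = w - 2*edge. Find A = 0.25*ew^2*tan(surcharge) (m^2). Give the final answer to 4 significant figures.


edge = 0.055*0.7610 + 0.025 = 0.066855 m
ew = 0.7610 - 2*0.066855 = 0.62729 m
A = 0.25 * 0.62729^2 * tan(23.0000 deg)
A = 0.04176 m^2


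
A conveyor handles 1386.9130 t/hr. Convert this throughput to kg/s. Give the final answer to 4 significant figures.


m_dot = 1386.9130 * 1000 / 3600
m_dot = 385.3 kg/s


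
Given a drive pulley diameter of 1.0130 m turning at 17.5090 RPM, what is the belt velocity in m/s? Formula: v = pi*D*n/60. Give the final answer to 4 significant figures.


v = pi * 1.0130 * 17.5090 / 60
v = 0.9287 m/s
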